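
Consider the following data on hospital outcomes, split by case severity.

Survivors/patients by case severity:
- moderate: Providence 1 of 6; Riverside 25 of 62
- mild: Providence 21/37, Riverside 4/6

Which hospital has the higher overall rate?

Providence

Moderate: Providence 1/6 = 16.7%, Riverside 25/62 = 40.3% → Riverside
Mild: Providence 21/37 = 56.8%, Riverside 4/6 = 66.7% → Riverside
Overall: Providence 22/43 = 51.2%, Riverside 29/68 = 42.6% → Providence
(Riverside wins every case group but Providence wins overall — Riverside's patients skew toward the low-rate moderate group.)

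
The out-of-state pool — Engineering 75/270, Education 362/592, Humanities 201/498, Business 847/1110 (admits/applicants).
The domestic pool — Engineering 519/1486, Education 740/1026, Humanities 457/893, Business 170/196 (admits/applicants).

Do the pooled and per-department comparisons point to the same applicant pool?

Engineering: the out-of-state pool 75/270 = 27.8%, the domestic pool 519/1486 = 34.9% → the domestic pool
Education: the out-of-state pool 362/592 = 61.1%, the domestic pool 740/1026 = 72.1% → the domestic pool
Humanities: the out-of-state pool 201/498 = 40.4%, the domestic pool 457/893 = 51.2% → the domestic pool
Business: the out-of-state pool 847/1110 = 76.3%, the domestic pool 170/196 = 86.7% → the domestic pool
Overall: the out-of-state pool 1485/2470 = 60.1%, the domestic pool 1886/3601 = 52.4% → the out-of-state pool
The domestic pool wins each department group but the out-of-state pool wins overall — the comparison reverses. The domestic pool's applicants skew toward Engineering, which has a lower base rate.

No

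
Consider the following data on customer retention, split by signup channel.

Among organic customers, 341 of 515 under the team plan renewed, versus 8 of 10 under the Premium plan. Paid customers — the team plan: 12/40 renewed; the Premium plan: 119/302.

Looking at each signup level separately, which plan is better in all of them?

Organic: the team plan 341/515 = 66.2%, the Premium plan 8/10 = 80.0% → the Premium plan
Paid: the team plan 12/40 = 30.0%, the Premium plan 119/302 = 39.4% → the Premium plan
The Premium plan has the higher rate in both groups.

the Premium plan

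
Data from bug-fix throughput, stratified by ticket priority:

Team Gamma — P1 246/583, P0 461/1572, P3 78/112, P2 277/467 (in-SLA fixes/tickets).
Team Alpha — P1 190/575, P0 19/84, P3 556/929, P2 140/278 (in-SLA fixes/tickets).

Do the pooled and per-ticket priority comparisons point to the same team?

P1: Team Gamma 246/583 = 42.2%, Team Alpha 190/575 = 33.0% → Team Gamma
P0: Team Gamma 461/1572 = 29.3%, Team Alpha 19/84 = 22.6% → Team Gamma
P3: Team Gamma 78/112 = 69.6%, Team Alpha 556/929 = 59.8% → Team Gamma
P2: Team Gamma 277/467 = 59.3%, Team Alpha 140/278 = 50.4% → Team Gamma
Overall: Team Gamma 1062/2734 = 38.8%, Team Alpha 905/1866 = 48.5% → Team Alpha
Team Gamma wins each ticket group but Team Alpha wins overall — the comparison reverses. Team Gamma's tickets skew toward P0, which has a lower base rate.

No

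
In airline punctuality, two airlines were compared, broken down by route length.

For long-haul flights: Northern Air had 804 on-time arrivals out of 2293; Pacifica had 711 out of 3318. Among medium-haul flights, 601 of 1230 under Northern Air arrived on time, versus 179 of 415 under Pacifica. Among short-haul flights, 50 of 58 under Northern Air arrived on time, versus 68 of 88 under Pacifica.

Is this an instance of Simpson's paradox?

Long-haul: Northern Air 804/2293 = 35.1%, Pacifica 711/3318 = 21.4% → Northern Air
Medium-haul: Northern Air 601/1230 = 48.9%, Pacifica 179/415 = 43.1% → Northern Air
Short-haul: Northern Air 50/58 = 86.2%, Pacifica 68/88 = 77.3% → Northern Air
Overall: Northern Air 1455/3581 = 40.6%, Pacifica 958/3821 = 25.1% → Northern Air
Northern Air wins overall and in every route group — no reversal.

No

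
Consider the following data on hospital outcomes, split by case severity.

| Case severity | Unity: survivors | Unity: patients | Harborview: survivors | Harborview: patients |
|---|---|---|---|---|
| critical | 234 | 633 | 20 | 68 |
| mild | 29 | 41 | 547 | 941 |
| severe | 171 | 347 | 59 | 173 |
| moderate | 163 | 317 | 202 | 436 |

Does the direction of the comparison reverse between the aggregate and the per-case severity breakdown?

Yes

Critical: Unity 234/633 = 37.0%, Harborview 20/68 = 29.4% → Unity
Mild: Unity 29/41 = 70.7%, Harborview 547/941 = 58.1% → Unity
Severe: Unity 171/347 = 49.3%, Harborview 59/173 = 34.1% → Unity
Moderate: Unity 163/317 = 51.4%, Harborview 202/436 = 46.3% → Unity
Overall: Unity 597/1338 = 44.6%, Harborview 828/1618 = 51.2% → Harborview
Unity wins each case group but Harborview wins overall — the comparison reverses. Unity's patients skew toward critical, which has a lower base rate.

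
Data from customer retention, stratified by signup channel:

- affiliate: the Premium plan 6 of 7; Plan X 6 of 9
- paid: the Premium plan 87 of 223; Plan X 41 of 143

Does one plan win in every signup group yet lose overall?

Affiliate: the Premium plan 6/7 = 85.7%, Plan X 6/9 = 66.7% → the Premium plan
Paid: the Premium plan 87/223 = 39.0%, Plan X 41/143 = 28.7% → the Premium plan
Overall: the Premium plan 93/230 = 40.4%, Plan X 47/152 = 30.9% → the Premium plan
The Premium plan wins overall and in every signup group — no reversal.

No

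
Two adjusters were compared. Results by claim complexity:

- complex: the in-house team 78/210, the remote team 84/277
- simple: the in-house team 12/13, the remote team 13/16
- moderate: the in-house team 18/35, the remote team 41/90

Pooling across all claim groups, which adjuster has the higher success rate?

the in-house team

Complex: the in-house team 78/210 = 37.1%, the remote team 84/277 = 30.3% → the in-house team
Simple: the in-house team 12/13 = 92.3%, the remote team 13/16 = 81.2% → the in-house team
Moderate: the in-house team 18/35 = 51.4%, the remote team 41/90 = 45.6% → the in-house team
Overall: the in-house team 108/258 = 41.9%, the remote team 138/383 = 36.0% → the in-house team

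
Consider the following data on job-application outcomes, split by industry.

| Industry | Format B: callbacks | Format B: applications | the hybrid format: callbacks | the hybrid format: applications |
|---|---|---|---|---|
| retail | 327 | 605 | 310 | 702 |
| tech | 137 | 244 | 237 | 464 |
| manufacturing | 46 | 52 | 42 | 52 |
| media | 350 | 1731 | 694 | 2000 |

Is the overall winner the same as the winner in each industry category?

No

Retail: Format B 327/605 = 54.0%, the hybrid format 310/702 = 44.2% → Format B
Tech: Format B 137/244 = 56.1%, the hybrid format 237/464 = 51.1% → Format B
Manufacturing: Format B 46/52 = 88.5%, the hybrid format 42/52 = 80.8% → Format B
Media: Format B 350/1731 = 20.2%, the hybrid format 694/2000 = 34.7% → the hybrid format
Overall: Format B 860/2632 = 32.7%, the hybrid format 1283/3218 = 39.9% → the hybrid format
Neither sweeps: Format B wins 3 of 4 groups, the hybrid format wins 1. The hybrid format wins overall but not every group — no Simpson reversal.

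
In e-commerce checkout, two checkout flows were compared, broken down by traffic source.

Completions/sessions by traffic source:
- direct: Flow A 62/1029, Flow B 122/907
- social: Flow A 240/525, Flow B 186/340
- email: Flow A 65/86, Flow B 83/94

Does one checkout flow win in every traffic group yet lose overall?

Direct: Flow A 62/1029 = 6.0%, Flow B 122/907 = 13.5% → Flow B
Social: Flow A 240/525 = 45.7%, Flow B 186/340 = 54.7% → Flow B
Email: Flow A 65/86 = 75.6%, Flow B 83/94 = 88.3% → Flow B
Overall: Flow A 367/1640 = 22.4%, Flow B 391/1341 = 29.2% → Flow B
Flow B wins overall and in every traffic group — no reversal.

No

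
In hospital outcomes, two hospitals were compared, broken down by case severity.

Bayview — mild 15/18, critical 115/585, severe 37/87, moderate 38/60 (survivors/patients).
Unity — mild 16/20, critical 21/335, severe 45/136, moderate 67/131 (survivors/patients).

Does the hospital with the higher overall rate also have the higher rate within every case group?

Yes

Mild: Bayview 15/18 = 83.3%, Unity 16/20 = 80.0% → Bayview
Critical: Bayview 115/585 = 19.7%, Unity 21/335 = 6.3% → Bayview
Severe: Bayview 37/87 = 42.5%, Unity 45/136 = 33.1% → Bayview
Moderate: Bayview 38/60 = 63.3%, Unity 67/131 = 51.1% → Bayview
Overall: Bayview 205/750 = 27.3%, Unity 149/622 = 24.0% → Bayview
Bayview wins overall and in every case group — no reversal.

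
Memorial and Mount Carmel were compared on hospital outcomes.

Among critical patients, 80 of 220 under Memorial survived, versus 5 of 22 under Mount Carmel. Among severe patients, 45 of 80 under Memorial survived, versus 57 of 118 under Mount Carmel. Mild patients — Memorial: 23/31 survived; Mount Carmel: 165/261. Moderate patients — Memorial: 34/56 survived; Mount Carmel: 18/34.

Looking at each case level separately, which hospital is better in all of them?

Memorial

Critical: Memorial 80/220 = 36.4%, Mount Carmel 5/22 = 22.7% → Memorial
Severe: Memorial 45/80 = 56.2%, Mount Carmel 57/118 = 48.3% → Memorial
Mild: Memorial 23/31 = 74.2%, Mount Carmel 165/261 = 63.2% → Memorial
Moderate: Memorial 34/56 = 60.7%, Mount Carmel 18/34 = 52.9% → Memorial
Memorial has the higher rate in all 4 groups.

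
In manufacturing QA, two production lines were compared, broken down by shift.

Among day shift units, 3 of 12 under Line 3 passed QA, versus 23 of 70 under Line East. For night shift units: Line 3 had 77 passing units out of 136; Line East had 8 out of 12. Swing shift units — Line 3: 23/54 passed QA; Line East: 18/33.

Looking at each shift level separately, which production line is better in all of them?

Day shift: Line 3 3/12 = 25.0%, Line East 23/70 = 32.9% → Line East
Night shift: Line 3 77/136 = 56.6%, Line East 8/12 = 66.7% → Line East
Swing shift: Line 3 23/54 = 42.6%, Line East 18/33 = 54.5% → Line East
Line East has the higher rate in all 3 groups.

Line East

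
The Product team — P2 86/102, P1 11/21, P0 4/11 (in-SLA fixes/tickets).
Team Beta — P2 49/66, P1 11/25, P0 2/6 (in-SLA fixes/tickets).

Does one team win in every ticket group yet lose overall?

No

P2: the Product team 86/102 = 84.3%, Team Beta 49/66 = 74.2% → the Product team
P1: the Product team 11/21 = 52.4%, Team Beta 11/25 = 44.0% → the Product team
P0: the Product team 4/11 = 36.4%, Team Beta 2/6 = 33.3% → the Product team
Overall: the Product team 101/134 = 75.4%, Team Beta 62/97 = 63.9% → the Product team
The Product team wins overall and in every ticket group — no reversal.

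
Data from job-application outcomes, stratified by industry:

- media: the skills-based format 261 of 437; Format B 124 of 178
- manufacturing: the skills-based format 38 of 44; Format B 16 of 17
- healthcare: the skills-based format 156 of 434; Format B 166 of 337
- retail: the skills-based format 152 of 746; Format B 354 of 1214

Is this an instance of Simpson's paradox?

No

Media: the skills-based format 261/437 = 59.7%, Format B 124/178 = 69.7% → Format B
Manufacturing: the skills-based format 38/44 = 86.4%, Format B 16/17 = 94.1% → Format B
Healthcare: the skills-based format 156/434 = 35.9%, Format B 166/337 = 49.3% → Format B
Retail: the skills-based format 152/746 = 20.4%, Format B 354/1214 = 29.2% → Format B
Overall: the skills-based format 607/1661 = 36.5%, Format B 660/1746 = 37.8% → Format B
Format B wins overall and in every industry group — no reversal.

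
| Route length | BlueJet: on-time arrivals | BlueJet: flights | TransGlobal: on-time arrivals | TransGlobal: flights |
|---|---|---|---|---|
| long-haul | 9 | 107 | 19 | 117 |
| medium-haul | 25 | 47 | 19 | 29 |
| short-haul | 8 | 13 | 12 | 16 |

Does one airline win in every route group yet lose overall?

Long-haul: BlueJet 9/107 = 8.4%, TransGlobal 19/117 = 16.2% → TransGlobal
Medium-haul: BlueJet 25/47 = 53.2%, TransGlobal 19/29 = 65.5% → TransGlobal
Short-haul: BlueJet 8/13 = 61.5%, TransGlobal 12/16 = 75.0% → TransGlobal
Overall: BlueJet 42/167 = 25.1%, TransGlobal 50/162 = 30.9% → TransGlobal
TransGlobal wins overall and in every route group — no reversal.

No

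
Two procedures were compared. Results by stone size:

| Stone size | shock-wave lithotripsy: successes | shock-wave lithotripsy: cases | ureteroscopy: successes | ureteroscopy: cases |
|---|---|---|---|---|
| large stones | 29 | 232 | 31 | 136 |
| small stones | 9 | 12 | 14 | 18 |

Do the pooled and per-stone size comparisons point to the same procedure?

Yes

Large stones: shock-wave lithotripsy 29/232 = 12.5%, ureteroscopy 31/136 = 22.8% → ureteroscopy
Small stones: shock-wave lithotripsy 9/12 = 75.0%, ureteroscopy 14/18 = 77.8% → ureteroscopy
Overall: shock-wave lithotripsy 38/244 = 15.6%, ureteroscopy 45/154 = 29.2% → ureteroscopy
Ureteroscopy wins overall and in every stone group — no reversal.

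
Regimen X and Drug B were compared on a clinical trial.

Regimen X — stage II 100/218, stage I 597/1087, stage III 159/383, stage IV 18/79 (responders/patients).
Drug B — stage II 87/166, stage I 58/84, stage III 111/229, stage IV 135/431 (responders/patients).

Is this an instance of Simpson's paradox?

Stage II: Regimen X 100/218 = 45.9%, Drug B 87/166 = 52.4% → Drug B
Stage I: Regimen X 597/1087 = 54.9%, Drug B 58/84 = 69.0% → Drug B
Stage III: Regimen X 159/383 = 41.5%, Drug B 111/229 = 48.5% → Drug B
Stage IV: Regimen X 18/79 = 22.8%, Drug B 135/431 = 31.3% → Drug B
Overall: Regimen X 874/1767 = 49.5%, Drug B 391/910 = 43.0% → Regimen X
Drug B wins each disease group but Regimen X wins overall — the comparison reverses. Drug B's patients skew toward stage IV, which has a lower base rate.

Yes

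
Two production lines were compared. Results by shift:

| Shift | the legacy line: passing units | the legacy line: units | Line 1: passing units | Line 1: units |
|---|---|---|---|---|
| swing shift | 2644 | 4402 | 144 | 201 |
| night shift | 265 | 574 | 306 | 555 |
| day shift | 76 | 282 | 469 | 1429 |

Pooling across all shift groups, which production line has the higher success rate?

Swing shift: the legacy line 2644/4402 = 60.1%, Line 1 144/201 = 71.6% → Line 1
Night shift: the legacy line 265/574 = 46.2%, Line 1 306/555 = 55.1% → Line 1
Day shift: the legacy line 76/282 = 27.0%, Line 1 469/1429 = 32.8% → Line 1
Overall: the legacy line 2985/5258 = 56.8%, Line 1 919/2185 = 42.1% → the legacy line
(Line 1 wins every shift group but the legacy line wins overall — Line 1's units skew toward the low-rate day shift group.)

the legacy line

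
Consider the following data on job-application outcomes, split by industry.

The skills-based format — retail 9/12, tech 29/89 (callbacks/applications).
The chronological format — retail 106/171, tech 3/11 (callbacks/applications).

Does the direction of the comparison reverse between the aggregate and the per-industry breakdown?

Yes

Retail: the skills-based format 9/12 = 75.0%, the chronological format 106/171 = 62.0% → the skills-based format
Tech: the skills-based format 29/89 = 32.6%, the chronological format 3/11 = 27.3% → the skills-based format
Overall: the skills-based format 38/101 = 37.6%, the chronological format 109/182 = 59.9% → the chronological format
The skills-based format wins each industry group but the chronological format wins overall — the comparison reverses. The skills-based format's applications skew toward tech, which has a lower base rate.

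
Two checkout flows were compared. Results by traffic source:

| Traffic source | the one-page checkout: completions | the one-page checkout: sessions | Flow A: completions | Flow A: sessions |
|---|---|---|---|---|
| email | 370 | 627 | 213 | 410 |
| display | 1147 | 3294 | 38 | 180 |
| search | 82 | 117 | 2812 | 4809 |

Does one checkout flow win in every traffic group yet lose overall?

Email: the one-page checkout 370/627 = 59.0%, Flow A 213/410 = 52.0% → the one-page checkout
Display: the one-page checkout 1147/3294 = 34.8%, Flow A 38/180 = 21.1% → the one-page checkout
Search: the one-page checkout 82/117 = 70.1%, Flow A 2812/4809 = 58.5% → the one-page checkout
Overall: the one-page checkout 1599/4038 = 39.6%, Flow A 3063/5399 = 56.7% → Flow A
The one-page checkout wins each traffic group but Flow A wins overall — the comparison reverses. The one-page checkout's sessions skew toward display, which has a lower base rate.

Yes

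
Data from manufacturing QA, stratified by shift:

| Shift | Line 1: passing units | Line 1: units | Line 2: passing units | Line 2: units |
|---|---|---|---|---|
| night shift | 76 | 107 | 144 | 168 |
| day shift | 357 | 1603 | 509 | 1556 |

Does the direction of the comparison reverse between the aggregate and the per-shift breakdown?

No

Night shift: Line 1 76/107 = 71.0%, Line 2 144/168 = 85.7% → Line 2
Day shift: Line 1 357/1603 = 22.3%, Line 2 509/1556 = 32.7% → Line 2
Overall: Line 1 433/1710 = 25.3%, Line 2 653/1724 = 37.9% → Line 2
Line 2 wins overall and in every shift group — no reversal.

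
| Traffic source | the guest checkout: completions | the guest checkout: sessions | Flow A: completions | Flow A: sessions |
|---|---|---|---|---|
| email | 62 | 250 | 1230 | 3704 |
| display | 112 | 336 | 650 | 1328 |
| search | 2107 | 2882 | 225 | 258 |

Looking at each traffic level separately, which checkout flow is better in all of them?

Flow A

Email: the guest checkout 62/250 = 24.8%, Flow A 1230/3704 = 33.2% → Flow A
Display: the guest checkout 112/336 = 33.3%, Flow A 650/1328 = 48.9% → Flow A
Search: the guest checkout 2107/2882 = 73.1%, Flow A 225/258 = 87.2% → Flow A
Flow A has the higher rate in all 3 groups.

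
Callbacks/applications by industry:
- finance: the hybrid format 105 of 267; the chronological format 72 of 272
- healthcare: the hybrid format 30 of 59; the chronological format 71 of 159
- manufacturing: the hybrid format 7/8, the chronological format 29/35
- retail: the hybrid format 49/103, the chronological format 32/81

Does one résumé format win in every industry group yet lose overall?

No

Finance: the hybrid format 105/267 = 39.3%, the chronological format 72/272 = 26.5% → the hybrid format
Healthcare: the hybrid format 30/59 = 50.8%, the chronological format 71/159 = 44.7% → the hybrid format
Manufacturing: the hybrid format 7/8 = 87.5%, the chronological format 29/35 = 82.9% → the hybrid format
Retail: the hybrid format 49/103 = 47.6%, the chronological format 32/81 = 39.5% → the hybrid format
Overall: the hybrid format 191/437 = 43.7%, the chronological format 204/547 = 37.3% → the hybrid format
The hybrid format wins overall and in every industry group — no reversal.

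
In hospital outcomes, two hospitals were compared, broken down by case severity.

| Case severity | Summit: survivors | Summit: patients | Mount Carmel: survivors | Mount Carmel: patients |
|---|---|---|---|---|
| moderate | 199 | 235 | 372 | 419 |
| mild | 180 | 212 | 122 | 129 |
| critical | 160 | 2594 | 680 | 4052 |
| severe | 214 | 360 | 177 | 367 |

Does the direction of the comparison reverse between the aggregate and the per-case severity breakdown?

No

Moderate: Summit 199/235 = 84.7%, Mount Carmel 372/419 = 88.8% → Mount Carmel
Mild: Summit 180/212 = 84.9%, Mount Carmel 122/129 = 94.6% → Mount Carmel
Critical: Summit 160/2594 = 6.2%, Mount Carmel 680/4052 = 16.8% → Mount Carmel
Severe: Summit 214/360 = 59.4%, Mount Carmel 177/367 = 48.2% → Summit
Overall: Summit 753/3401 = 22.1%, Mount Carmel 1351/4967 = 27.2% → Mount Carmel
Neither sweeps: Summit wins 1 of 4 groups, Mount Carmel wins 3. Mount Carmel wins overall but not every group — no Simpson reversal.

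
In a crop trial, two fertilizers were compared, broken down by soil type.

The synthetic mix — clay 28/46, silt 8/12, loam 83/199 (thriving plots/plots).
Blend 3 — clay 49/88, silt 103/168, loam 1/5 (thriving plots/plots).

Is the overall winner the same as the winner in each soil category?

Clay: the synthetic mix 28/46 = 60.9%, Blend 3 49/88 = 55.7% → the synthetic mix
Silt: the synthetic mix 8/12 = 66.7%, Blend 3 103/168 = 61.3% → the synthetic mix
Loam: the synthetic mix 83/199 = 41.7%, Blend 3 1/5 = 20.0% → the synthetic mix
Overall: the synthetic mix 119/257 = 46.3%, Blend 3 153/261 = 58.6% → Blend 3
The synthetic mix wins each soil group but Blend 3 wins overall — the comparison reverses. The synthetic mix's plots skew toward loam, which has a lower base rate.

No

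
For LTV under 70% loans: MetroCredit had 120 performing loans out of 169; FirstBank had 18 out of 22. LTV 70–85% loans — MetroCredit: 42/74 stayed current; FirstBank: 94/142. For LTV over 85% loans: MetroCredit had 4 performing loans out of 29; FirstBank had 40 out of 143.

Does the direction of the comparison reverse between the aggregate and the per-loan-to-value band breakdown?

LTV under 70%: MetroCredit 120/169 = 71.0%, FirstBank 18/22 = 81.8% → FirstBank
LTV 70–85%: MetroCredit 42/74 = 56.8%, FirstBank 94/142 = 66.2% → FirstBank
LTV over 85%: MetroCredit 4/29 = 13.8%, FirstBank 40/143 = 28.0% → FirstBank
Overall: MetroCredit 166/272 = 61.0%, FirstBank 152/307 = 49.5% → MetroCredit
FirstBank wins each loan-to-value group but MetroCredit wins overall — the comparison reverses. FirstBank's loans skew toward LTV over 85%, which has a lower base rate.

Yes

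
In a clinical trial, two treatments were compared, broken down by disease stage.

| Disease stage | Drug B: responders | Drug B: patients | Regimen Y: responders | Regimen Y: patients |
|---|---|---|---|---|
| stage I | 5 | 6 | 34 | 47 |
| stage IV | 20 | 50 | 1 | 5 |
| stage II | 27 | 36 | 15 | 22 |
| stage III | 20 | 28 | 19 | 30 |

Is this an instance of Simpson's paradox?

Stage I: Drug B 5/6 = 83.3%, Regimen Y 34/47 = 72.3% → Drug B
Stage IV: Drug B 20/50 = 40.0%, Regimen Y 1/5 = 20.0% → Drug B
Stage II: Drug B 27/36 = 75.0%, Regimen Y 15/22 = 68.2% → Drug B
Stage III: Drug B 20/28 = 71.4%, Regimen Y 19/30 = 63.3% → Drug B
Overall: Drug B 72/120 = 60.0%, Regimen Y 69/104 = 66.3% → Regimen Y
Drug B wins each disease group but Regimen Y wins overall — the comparison reverses. Drug B's patients skew toward stage IV, which has a lower base rate.

Yes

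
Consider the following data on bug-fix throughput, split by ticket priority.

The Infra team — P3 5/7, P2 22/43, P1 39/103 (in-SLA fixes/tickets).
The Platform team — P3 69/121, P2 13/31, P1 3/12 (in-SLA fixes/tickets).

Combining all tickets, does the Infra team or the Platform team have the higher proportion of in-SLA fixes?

P3: the Infra team 5/7 = 71.4%, the Platform team 69/121 = 57.0% → the Infra team
P2: the Infra team 22/43 = 51.2%, the Platform team 13/31 = 41.9% → the Infra team
P1: the Infra team 39/103 = 37.9%, the Platform team 3/12 = 25.0% → the Infra team
Overall: the Infra team 66/153 = 43.1%, the Platform team 85/164 = 51.8% → the Platform team
(The Infra team wins every ticket group but the Platform team wins overall — the Infra team's tickets skew toward the low-rate P1 group.)

the Platform team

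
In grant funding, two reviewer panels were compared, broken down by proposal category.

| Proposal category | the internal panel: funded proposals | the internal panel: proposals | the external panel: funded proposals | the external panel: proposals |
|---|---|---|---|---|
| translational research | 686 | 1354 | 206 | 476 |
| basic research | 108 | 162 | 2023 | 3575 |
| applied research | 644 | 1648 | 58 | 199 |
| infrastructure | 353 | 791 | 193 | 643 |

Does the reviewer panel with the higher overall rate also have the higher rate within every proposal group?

No

Translational research: the internal panel 686/1354 = 50.7%, the external panel 206/476 = 43.3% → the internal panel
Basic research: the internal panel 108/162 = 66.7%, the external panel 2023/3575 = 56.6% → the internal panel
Applied research: the internal panel 644/1648 = 39.1%, the external panel 58/199 = 29.1% → the internal panel
Infrastructure: the internal panel 353/791 = 44.6%, the external panel 193/643 = 30.0% → the internal panel
Overall: the internal panel 1791/3955 = 45.3%, the external panel 2480/4893 = 50.7% → the external panel
The internal panel wins each proposal group but the external panel wins overall — the comparison reverses. The internal panel's proposals skew toward applied research, which has a lower base rate.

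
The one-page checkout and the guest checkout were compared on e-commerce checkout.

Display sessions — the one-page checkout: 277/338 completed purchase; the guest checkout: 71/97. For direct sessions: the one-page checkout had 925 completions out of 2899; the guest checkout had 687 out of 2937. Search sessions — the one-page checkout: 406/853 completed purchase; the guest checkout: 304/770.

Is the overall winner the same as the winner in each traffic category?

Yes

Display: the one-page checkout 277/338 = 82.0%, the guest checkout 71/97 = 73.2% → the one-page checkout
Direct: the one-page checkout 925/2899 = 31.9%, the guest checkout 687/2937 = 23.4% → the one-page checkout
Search: the one-page checkout 406/853 = 47.6%, the guest checkout 304/770 = 39.5% → the one-page checkout
Overall: the one-page checkout 1608/4090 = 39.3%, the guest checkout 1062/3804 = 27.9% → the one-page checkout
The one-page checkout wins overall and in every traffic group — no reversal.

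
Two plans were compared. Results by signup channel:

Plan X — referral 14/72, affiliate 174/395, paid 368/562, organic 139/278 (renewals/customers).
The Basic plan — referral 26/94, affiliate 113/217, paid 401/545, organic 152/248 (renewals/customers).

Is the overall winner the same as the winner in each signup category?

Yes

Referral: Plan X 14/72 = 19.4%, the Basic plan 26/94 = 27.7% → the Basic plan
Affiliate: Plan X 174/395 = 44.1%, the Basic plan 113/217 = 52.1% → the Basic plan
Paid: Plan X 368/562 = 65.5%, the Basic plan 401/545 = 73.6% → the Basic plan
Organic: Plan X 139/278 = 50.0%, the Basic plan 152/248 = 61.3% → the Basic plan
Overall: Plan X 695/1307 = 53.2%, the Basic plan 692/1104 = 62.7% → the Basic plan
The Basic plan wins overall and in every signup group — no reversal.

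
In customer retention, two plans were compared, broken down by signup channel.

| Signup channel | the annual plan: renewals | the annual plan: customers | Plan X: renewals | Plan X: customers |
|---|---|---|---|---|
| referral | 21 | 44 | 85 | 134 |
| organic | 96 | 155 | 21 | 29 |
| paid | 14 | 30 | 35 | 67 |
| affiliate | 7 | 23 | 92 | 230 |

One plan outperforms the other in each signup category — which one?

Referral: the annual plan 21/44 = 47.7%, Plan X 85/134 = 63.4% → Plan X
Organic: the annual plan 96/155 = 61.9%, Plan X 21/29 = 72.4% → Plan X
Paid: the annual plan 14/30 = 46.7%, Plan X 35/67 = 52.2% → Plan X
Affiliate: the annual plan 7/23 = 30.4%, Plan X 92/230 = 40.0% → Plan X
Plan X has the higher rate in all 4 groups.

Plan X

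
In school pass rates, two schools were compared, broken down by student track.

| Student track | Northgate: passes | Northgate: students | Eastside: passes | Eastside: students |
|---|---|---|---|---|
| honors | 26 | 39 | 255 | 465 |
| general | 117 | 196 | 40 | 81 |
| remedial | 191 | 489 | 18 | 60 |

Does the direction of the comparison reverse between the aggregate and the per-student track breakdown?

Yes

Honors: Northgate 26/39 = 66.7%, Eastside 255/465 = 54.8% → Northgate
General: Northgate 117/196 = 59.7%, Eastside 40/81 = 49.4% → Northgate
Remedial: Northgate 191/489 = 39.1%, Eastside 18/60 = 30.0% → Northgate
Overall: Northgate 334/724 = 46.1%, Eastside 313/606 = 51.7% → Eastside
Northgate wins each student group but Eastside wins overall — the comparison reverses. Northgate's students skew toward remedial, which has a lower base rate.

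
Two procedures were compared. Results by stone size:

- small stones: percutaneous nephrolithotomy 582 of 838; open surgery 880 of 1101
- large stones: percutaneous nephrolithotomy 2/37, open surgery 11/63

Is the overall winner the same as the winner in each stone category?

Yes

Small stones: percutaneous nephrolithotomy 582/838 = 69.5%, open surgery 880/1101 = 79.9% → open surgery
Large stones: percutaneous nephrolithotomy 2/37 = 5.4%, open surgery 11/63 = 17.5% → open surgery
Overall: percutaneous nephrolithotomy 584/875 = 66.7%, open surgery 891/1164 = 76.5% → open surgery
Open surgery wins overall and in every stone group — no reversal.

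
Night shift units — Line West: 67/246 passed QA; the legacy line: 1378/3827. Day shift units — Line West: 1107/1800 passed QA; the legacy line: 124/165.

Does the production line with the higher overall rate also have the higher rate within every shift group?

No

Night shift: Line West 67/246 = 27.2%, the legacy line 1378/3827 = 36.0% → the legacy line
Day shift: Line West 1107/1800 = 61.5%, the legacy line 124/165 = 75.2% → the legacy line
Overall: Line West 1174/2046 = 57.4%, the legacy line 1502/3992 = 37.6% → Line West
The legacy line wins each shift group but Line West wins overall — the comparison reverses. The legacy line's units skew toward night shift, which has a lower base rate.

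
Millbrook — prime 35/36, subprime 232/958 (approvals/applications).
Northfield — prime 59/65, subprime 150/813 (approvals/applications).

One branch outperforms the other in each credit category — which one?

Prime: Millbrook 35/36 = 97.2%, Northfield 59/65 = 90.8% → Millbrook
Subprime: Millbrook 232/958 = 24.2%, Northfield 150/813 = 18.5% → Millbrook
Millbrook has the higher rate in both groups.

Millbrook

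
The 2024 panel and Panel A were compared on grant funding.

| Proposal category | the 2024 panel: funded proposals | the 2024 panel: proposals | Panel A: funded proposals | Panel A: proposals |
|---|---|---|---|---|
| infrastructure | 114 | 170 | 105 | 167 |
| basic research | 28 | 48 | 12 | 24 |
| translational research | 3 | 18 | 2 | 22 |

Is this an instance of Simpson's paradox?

Infrastructure: the 2024 panel 114/170 = 67.1%, Panel A 105/167 = 62.9% → the 2024 panel
Basic research: the 2024 panel 28/48 = 58.3%, Panel A 12/24 = 50.0% → the 2024 panel
Translational research: the 2024 panel 3/18 = 16.7%, Panel A 2/22 = 9.1% → the 2024 panel
Overall: the 2024 panel 145/236 = 61.4%, Panel A 119/213 = 55.9% → the 2024 panel
The 2024 panel wins overall and in every proposal group — no reversal.

No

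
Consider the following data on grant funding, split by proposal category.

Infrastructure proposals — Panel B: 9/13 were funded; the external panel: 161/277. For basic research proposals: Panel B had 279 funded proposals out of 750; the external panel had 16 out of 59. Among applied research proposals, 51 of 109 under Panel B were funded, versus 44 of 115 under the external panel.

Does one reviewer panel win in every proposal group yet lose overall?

Infrastructure: Panel B 9/13 = 69.2%, the external panel 161/277 = 58.1% → Panel B
Basic research: Panel B 279/750 = 37.2%, the external panel 16/59 = 27.1% → Panel B
Applied research: Panel B 51/109 = 46.8%, the external panel 44/115 = 38.3% → Panel B
Overall: Panel B 339/872 = 38.9%, the external panel 221/451 = 49.0% → the external panel
Panel B wins each proposal group but the external panel wins overall — the comparison reverses. Panel B's proposals skew toward basic research, which has a lower base rate.

Yes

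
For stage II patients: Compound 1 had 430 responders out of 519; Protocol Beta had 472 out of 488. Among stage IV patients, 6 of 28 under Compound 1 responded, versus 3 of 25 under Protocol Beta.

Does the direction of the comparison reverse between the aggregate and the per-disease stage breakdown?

Stage II: Compound 1 430/519 = 82.9%, Protocol Beta 472/488 = 96.7% → Protocol Beta
Stage IV: Compound 1 6/28 = 21.4%, Protocol Beta 3/25 = 12.0% → Compound 1
Overall: Compound 1 436/547 = 79.7%, Protocol Beta 475/513 = 92.6% → Protocol Beta
Neither sweeps: Compound 1 wins 1 of 2 groups, Protocol Beta wins 1. Protocol Beta wins overall but not every group — no Simpson reversal.

No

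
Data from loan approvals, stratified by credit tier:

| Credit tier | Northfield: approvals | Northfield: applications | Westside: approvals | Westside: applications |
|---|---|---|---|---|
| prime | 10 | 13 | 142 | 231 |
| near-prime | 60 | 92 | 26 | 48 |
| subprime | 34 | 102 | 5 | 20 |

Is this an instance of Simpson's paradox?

Prime: Northfield 10/13 = 76.9%, Westside 142/231 = 61.5% → Northfield
Near-prime: Northfield 60/92 = 65.2%, Westside 26/48 = 54.2% → Northfield
Subprime: Northfield 34/102 = 33.3%, Westside 5/20 = 25.0% → Northfield
Overall: Northfield 104/207 = 50.2%, Westside 173/299 = 57.9% → Westside
Northfield wins each credit group but Westside wins overall — the comparison reverses. Northfield's applications skew toward subprime, which has a lower base rate.

Yes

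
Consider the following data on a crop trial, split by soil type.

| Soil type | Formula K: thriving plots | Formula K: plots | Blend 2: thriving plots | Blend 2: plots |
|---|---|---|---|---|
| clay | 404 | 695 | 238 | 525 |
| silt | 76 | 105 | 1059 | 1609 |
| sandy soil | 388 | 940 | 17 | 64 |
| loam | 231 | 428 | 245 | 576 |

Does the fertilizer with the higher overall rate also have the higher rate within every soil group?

No

Clay: Formula K 404/695 = 58.1%, Blend 2 238/525 = 45.3% → Formula K
Silt: Formula K 76/105 = 72.4%, Blend 2 1059/1609 = 65.8% → Formula K
Sandy soil: Formula K 388/940 = 41.3%, Blend 2 17/64 = 26.6% → Formula K
Loam: Formula K 231/428 = 54.0%, Blend 2 245/576 = 42.5% → Formula K
Overall: Formula K 1099/2168 = 50.7%, Blend 2 1559/2774 = 56.2% → Blend 2
Formula K wins each soil group but Blend 2 wins overall — the comparison reverses. Formula K's plots skew toward sandy soil, which has a lower base rate.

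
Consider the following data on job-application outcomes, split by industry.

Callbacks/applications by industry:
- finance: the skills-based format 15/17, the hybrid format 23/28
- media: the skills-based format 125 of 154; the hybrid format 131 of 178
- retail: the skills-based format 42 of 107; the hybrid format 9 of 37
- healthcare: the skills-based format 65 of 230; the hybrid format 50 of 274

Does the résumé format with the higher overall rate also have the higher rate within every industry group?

Finance: the skills-based format 15/17 = 88.2%, the hybrid format 23/28 = 82.1% → the skills-based format
Media: the skills-based format 125/154 = 81.2%, the hybrid format 131/178 = 73.6% → the skills-based format
Retail: the skills-based format 42/107 = 39.3%, the hybrid format 9/37 = 24.3% → the skills-based format
Healthcare: the skills-based format 65/230 = 28.3%, the hybrid format 50/274 = 18.2% → the skills-based format
Overall: the skills-based format 247/508 = 48.6%, the hybrid format 213/517 = 41.2% → the skills-based format
The skills-based format wins overall and in every industry group — no reversal.

Yes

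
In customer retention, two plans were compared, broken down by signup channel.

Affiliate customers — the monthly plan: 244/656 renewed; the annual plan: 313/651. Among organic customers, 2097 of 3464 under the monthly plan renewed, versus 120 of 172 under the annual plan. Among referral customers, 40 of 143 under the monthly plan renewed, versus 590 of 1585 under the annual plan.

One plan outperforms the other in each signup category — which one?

the annual plan

Affiliate: the monthly plan 244/656 = 37.2%, the annual plan 313/651 = 48.1% → the annual plan
Organic: the monthly plan 2097/3464 = 60.5%, the annual plan 120/172 = 69.8% → the annual plan
Referral: the monthly plan 40/143 = 28.0%, the annual plan 590/1585 = 37.2% → the annual plan
The annual plan has the higher rate in all 3 groups.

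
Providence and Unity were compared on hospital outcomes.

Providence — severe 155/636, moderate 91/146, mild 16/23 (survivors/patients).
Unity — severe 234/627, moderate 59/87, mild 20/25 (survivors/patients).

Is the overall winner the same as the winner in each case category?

Yes

Severe: Providence 155/636 = 24.4%, Unity 234/627 = 37.3% → Unity
Moderate: Providence 91/146 = 62.3%, Unity 59/87 = 67.8% → Unity
Mild: Providence 16/23 = 69.6%, Unity 20/25 = 80.0% → Unity
Overall: Providence 262/805 = 32.5%, Unity 313/739 = 42.4% → Unity
Unity wins overall and in every case group — no reversal.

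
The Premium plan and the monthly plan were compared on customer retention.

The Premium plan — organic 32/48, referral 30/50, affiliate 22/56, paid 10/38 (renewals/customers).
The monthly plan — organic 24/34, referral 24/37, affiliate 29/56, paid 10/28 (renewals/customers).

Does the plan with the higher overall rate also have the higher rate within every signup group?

Organic: the Premium plan 32/48 = 66.7%, the monthly plan 24/34 = 70.6% → the monthly plan
Referral: the Premium plan 30/50 = 60.0%, the monthly plan 24/37 = 64.9% → the monthly plan
Affiliate: the Premium plan 22/56 = 39.3%, the monthly plan 29/56 = 51.8% → the monthly plan
Paid: the Premium plan 10/38 = 26.3%, the monthly plan 10/28 = 35.7% → the monthly plan
Overall: the Premium plan 94/192 = 49.0%, the monthly plan 87/155 = 56.1% → the monthly plan
The monthly plan wins overall and in every signup group — no reversal.

Yes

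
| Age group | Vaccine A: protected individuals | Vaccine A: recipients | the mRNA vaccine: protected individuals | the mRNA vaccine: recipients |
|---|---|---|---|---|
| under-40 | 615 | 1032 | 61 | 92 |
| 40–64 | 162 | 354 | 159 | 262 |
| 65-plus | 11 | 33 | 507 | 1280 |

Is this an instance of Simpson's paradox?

Yes

Under-40: Vaccine A 615/1032 = 59.6%, the mRNA vaccine 61/92 = 66.3% → the mRNA vaccine
40–64: Vaccine A 162/354 = 45.8%, the mRNA vaccine 159/262 = 60.7% → the mRNA vaccine
65-plus: Vaccine A 11/33 = 33.3%, the mRNA vaccine 507/1280 = 39.6% → the mRNA vaccine
Overall: Vaccine A 788/1419 = 55.5%, the mRNA vaccine 727/1634 = 44.5% → Vaccine A
The mRNA vaccine wins each age group but Vaccine A wins overall — the comparison reverses. The mRNA vaccine's recipients skew toward 65-plus, which has a lower base rate.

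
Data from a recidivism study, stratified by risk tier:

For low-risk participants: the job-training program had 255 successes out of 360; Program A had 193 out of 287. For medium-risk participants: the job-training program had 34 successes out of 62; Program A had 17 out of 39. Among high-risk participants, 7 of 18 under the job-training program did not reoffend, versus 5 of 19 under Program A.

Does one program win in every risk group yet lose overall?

No

Low-risk: the job-training program 255/360 = 70.8%, Program A 193/287 = 67.2% → the job-training program
Medium-risk: the job-training program 34/62 = 54.8%, Program A 17/39 = 43.6% → the job-training program
High-risk: the job-training program 7/18 = 38.9%, Program A 5/19 = 26.3% → the job-training program
Overall: the job-training program 296/440 = 67.3%, Program A 215/345 = 62.3% → the job-training program
The job-training program wins overall and in every risk group — no reversal.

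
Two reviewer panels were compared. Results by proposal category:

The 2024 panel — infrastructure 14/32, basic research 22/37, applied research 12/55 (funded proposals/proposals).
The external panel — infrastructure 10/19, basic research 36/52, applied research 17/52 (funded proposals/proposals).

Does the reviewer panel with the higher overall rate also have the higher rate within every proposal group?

Infrastructure: the 2024 panel 14/32 = 43.8%, the external panel 10/19 = 52.6% → the external panel
Basic research: the 2024 panel 22/37 = 59.5%, the external panel 36/52 = 69.2% → the external panel
Applied research: the 2024 panel 12/55 = 21.8%, the external panel 17/52 = 32.7% → the external panel
Overall: the 2024 panel 48/124 = 38.7%, the external panel 63/123 = 51.2% → the external panel
The external panel wins overall and in every proposal group — no reversal.

Yes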